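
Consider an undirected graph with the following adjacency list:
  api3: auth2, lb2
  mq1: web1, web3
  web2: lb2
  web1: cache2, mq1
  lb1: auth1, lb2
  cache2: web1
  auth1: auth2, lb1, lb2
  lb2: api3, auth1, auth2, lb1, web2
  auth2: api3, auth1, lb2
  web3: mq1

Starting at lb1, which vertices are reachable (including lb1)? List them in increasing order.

api3, auth1, auth2, lb1, lb2, web2

Start at lb1.
Its neighbours: auth1, lb2.
Then their neighbours: api3, auth2, web2.
Nothing further is reachable.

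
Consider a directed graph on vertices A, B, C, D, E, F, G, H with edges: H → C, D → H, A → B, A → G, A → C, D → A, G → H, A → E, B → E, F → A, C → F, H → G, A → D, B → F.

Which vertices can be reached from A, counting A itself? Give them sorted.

Start at A.
Its neighbours: B, C, D, E, G.
Then their neighbours: F, H.
Every vertex is now reached.

A, B, C, D, E, F, G, H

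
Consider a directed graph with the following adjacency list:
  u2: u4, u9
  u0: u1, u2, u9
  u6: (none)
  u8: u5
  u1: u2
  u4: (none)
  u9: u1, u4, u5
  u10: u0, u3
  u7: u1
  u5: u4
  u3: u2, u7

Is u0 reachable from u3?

No

Explore from u3.
Distance 1: reach u2, u7.
Distance 2: reach u1, u4, u9.
Distance 3: reach u5.
The search from u3 is exhausted; no directed path reaches u0.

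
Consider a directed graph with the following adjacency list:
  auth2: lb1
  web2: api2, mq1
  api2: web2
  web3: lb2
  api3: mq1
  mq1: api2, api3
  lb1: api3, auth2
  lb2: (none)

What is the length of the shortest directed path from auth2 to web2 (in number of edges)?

5

Distance 0: auth2.
Distance 1: lb1.
Distance 2: api3.
Distance 3: mq1.
Distance 4: api2.
Distance 5: web2 — contains web2.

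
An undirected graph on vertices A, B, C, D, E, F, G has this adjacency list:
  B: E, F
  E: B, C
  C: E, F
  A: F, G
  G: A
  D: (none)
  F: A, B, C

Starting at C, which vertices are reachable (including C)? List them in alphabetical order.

A, B, C, E, F, G

Start at C.
Its neighbours: E, F.
Then their neighbours: A, B.
Then next layer: G.
Nothing further is reachable.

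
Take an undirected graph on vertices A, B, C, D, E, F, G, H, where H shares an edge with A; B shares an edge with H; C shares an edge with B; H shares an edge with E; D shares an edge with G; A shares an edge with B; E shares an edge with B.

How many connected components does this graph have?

3

From A: component {A, B, C, E, H}.
From D: component {D, G}.
From F: component {F}.
That's 3 components.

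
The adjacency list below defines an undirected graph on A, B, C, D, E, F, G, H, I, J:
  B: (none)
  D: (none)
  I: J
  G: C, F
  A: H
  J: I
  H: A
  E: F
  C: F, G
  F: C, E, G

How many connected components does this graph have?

5

From A: component {A, H}.
From B: component {B}.
From C: component {C, E, F, G}.
From D: component {D}.
From I: component {I, J}.
That's 5 components.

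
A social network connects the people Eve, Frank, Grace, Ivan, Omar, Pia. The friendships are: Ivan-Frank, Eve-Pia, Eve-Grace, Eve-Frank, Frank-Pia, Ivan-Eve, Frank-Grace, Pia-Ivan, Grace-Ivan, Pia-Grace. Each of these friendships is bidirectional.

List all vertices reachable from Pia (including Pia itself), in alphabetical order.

Eve, Frank, Grace, Ivan, Pia

Start at Pia.
Its neighbours: Eve, Frank, Grace, Ivan.
Nothing further is reachable.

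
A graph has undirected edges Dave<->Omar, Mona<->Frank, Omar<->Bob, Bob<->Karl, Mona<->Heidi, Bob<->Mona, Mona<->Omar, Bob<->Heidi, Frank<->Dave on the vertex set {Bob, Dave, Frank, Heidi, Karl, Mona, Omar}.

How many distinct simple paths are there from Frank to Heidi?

7

Frank–Dave–Omar–Bob–Heidi
Frank–Dave–Omar–Bob–Mona–Heidi
Frank–Dave–Omar–Mona–Bob–Heidi
Frank–Dave–Omar–Mona–Heidi
Frank–Mona–Bob–Heidi
Frank–Mona–Heidi
Frank–Mona–Omar–Bob–Heidi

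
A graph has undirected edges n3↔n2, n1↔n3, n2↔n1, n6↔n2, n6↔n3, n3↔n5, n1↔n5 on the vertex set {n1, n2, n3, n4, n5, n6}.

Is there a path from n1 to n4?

No

Explore from n1.
Distance 1: reach n2, n3, n5.
Distance 2: reach n6.
The search is exhausted without reaching n4; it lies in a different component.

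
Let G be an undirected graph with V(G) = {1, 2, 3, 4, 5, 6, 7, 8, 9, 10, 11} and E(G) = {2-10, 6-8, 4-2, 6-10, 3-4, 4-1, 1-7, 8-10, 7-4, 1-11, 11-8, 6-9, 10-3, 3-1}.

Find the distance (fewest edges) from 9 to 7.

5

Distance 0: 9.
Distance 1: 6.
Distance 2: 8, 10.
Distance 3: 2, 3, 11.
Distance 4: 1, 4.
Distance 5: 7 — contains 7.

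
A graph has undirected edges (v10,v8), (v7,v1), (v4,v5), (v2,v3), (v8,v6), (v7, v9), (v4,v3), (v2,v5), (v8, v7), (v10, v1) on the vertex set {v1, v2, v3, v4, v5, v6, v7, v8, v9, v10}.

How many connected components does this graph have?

2

From v1: component {v1, v6, v7, v8, v9, v10}.
From v2: component {v2, v3, v4, v5}.
That's 2 components.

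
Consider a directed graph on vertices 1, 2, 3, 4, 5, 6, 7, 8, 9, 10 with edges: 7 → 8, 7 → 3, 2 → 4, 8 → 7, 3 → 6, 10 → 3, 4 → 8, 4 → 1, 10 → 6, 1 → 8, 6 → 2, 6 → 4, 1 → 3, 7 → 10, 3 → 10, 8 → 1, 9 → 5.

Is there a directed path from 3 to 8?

Explore from 3.
Distance 1: reach 6, 10.
Distance 2: reach 2, 4.
Distance 3: reach 1, 8.
Found 8.

Yes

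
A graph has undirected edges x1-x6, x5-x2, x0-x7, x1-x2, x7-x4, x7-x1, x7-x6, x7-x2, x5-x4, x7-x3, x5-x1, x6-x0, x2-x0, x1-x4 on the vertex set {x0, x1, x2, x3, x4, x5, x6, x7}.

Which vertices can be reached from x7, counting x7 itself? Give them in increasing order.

x0, x1, x2, x3, x4, x5, x6, x7

Start at x7.
Its neighbours: x0, x1, x2, x3, x4, x6.
Then their neighbours: x5.
Every vertex is now reached.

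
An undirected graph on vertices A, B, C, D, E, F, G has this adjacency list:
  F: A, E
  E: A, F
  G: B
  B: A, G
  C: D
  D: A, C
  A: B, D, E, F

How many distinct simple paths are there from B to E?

B–A–E
B–A–F–E

2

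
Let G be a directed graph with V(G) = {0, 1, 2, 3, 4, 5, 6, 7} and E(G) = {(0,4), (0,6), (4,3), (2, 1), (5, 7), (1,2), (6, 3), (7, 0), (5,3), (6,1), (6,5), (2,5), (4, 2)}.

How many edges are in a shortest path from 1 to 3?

3

Distance 0: 1.
Distance 1: 2.
Distance 2: 5.
Distance 3: 3, 7 — contains 3.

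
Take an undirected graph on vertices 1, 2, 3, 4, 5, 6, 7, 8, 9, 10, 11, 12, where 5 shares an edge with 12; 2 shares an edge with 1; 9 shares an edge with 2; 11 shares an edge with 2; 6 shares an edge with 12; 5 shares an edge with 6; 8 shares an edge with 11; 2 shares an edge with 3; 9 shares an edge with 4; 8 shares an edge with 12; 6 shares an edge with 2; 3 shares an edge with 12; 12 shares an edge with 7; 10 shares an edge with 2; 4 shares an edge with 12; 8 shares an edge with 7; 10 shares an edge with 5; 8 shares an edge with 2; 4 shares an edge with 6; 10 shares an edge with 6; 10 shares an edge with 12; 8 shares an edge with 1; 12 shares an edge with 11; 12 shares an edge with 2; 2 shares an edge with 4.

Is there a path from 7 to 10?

Explore from 7.
Distance 1: reach 8, 12.
Distance 2: reach 1, 2, 3, 4, 5, 6, 10, 11.
Found 10.

Yes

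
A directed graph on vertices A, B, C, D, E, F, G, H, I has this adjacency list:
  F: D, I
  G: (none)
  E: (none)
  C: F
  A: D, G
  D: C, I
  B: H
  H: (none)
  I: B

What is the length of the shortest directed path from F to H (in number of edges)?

3

Distance 0: F.
Distance 1: D, I.
Distance 2: B, C.
Distance 3: H — contains H.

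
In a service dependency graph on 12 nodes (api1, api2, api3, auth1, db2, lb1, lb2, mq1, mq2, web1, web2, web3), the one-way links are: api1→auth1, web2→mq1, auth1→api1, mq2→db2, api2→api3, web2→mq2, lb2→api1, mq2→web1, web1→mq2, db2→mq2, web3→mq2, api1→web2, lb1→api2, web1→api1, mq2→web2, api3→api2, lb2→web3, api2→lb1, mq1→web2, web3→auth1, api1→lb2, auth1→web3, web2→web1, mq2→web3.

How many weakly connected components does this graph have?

From api1: component {api1, auth1, db2, lb2, mq1, mq2, web1, web2, web3}.
From api2: component {api2, api3, lb1}.
That's 2 components.

2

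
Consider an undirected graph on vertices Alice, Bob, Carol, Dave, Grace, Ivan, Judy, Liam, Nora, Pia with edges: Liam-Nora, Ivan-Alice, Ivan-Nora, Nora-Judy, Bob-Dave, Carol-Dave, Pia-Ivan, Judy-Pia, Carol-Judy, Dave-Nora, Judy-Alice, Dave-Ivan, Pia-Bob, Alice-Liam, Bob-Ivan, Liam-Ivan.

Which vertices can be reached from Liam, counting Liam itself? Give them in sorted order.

Alice, Bob, Carol, Dave, Ivan, Judy, Liam, Nora, Pia

Start at Liam.
Its neighbours: Alice, Ivan, Nora.
Then their neighbours: Bob, Dave, Judy, Pia.
Then next layer: Carol.
Nothing further is reachable.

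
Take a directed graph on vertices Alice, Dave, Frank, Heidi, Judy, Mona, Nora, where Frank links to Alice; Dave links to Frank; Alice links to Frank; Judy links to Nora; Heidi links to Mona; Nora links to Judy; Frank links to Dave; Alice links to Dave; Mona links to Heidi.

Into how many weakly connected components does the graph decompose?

3

From Alice: component {Alice, Dave, Frank}.
From Heidi: component {Heidi, Mona}.
From Judy: component {Judy, Nora}.
That's 3 components.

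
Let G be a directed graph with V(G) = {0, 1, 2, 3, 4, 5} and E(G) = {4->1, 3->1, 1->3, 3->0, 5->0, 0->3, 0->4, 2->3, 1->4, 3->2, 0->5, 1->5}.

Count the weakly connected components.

From 0: component {0, 1, 2, 3, 4, 5}.
That's 1 component.

1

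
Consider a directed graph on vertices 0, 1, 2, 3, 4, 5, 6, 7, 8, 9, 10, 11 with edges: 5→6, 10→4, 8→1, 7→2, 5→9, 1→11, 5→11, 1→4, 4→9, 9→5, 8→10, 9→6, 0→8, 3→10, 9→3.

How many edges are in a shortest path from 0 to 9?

4

Distance 0: 0.
Distance 1: 8.
Distance 2: 1, 10.
Distance 3: 4, 11.
Distance 4: 9 — contains 9.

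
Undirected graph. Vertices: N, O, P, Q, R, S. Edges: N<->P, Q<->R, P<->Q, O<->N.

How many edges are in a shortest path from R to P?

2

Distance 0: R.
Distance 1: Q.
Distance 2: P — contains P.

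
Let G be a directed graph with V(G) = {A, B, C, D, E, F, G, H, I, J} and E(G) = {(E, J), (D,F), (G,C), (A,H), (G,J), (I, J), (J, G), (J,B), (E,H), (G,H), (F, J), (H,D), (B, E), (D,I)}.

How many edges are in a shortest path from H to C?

5

Distance 0: H.
Distance 1: D.
Distance 2: F, I.
Distance 3: J.
Distance 4: B, G.
Distance 5: C, E — contains C.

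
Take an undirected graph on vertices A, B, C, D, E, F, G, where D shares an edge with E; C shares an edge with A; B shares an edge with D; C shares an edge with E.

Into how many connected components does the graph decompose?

3

From A: component {A, B, C, D, E}.
From F: component {F}.
From G: component {G}.
That's 3 components.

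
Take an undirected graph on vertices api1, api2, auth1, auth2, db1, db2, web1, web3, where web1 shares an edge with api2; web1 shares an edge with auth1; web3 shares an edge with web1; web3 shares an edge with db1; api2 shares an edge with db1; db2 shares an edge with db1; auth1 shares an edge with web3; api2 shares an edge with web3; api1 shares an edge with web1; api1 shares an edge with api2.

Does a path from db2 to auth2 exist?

Explore from db2.
Distance 1: reach db1.
Distance 2: reach api2, web3.
Distance 3: reach api1, auth1, web1.
The search is exhausted without reaching auth2; it lies in a different component.

No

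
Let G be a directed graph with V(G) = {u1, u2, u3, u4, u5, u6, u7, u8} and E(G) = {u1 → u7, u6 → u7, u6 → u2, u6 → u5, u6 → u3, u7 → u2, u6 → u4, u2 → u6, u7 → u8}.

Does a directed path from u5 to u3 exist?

u5 has no outgoing edges, so nothing is reachable from it.

No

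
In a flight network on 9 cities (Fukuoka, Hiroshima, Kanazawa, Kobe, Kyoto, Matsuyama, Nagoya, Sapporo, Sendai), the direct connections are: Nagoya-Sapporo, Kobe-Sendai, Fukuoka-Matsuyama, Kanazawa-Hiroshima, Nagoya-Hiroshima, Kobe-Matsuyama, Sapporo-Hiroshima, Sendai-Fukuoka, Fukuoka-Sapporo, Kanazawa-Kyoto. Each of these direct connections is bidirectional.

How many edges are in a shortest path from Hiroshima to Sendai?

Distance 0: Hiroshima.
Distance 1: Kanazawa, Nagoya, Sapporo.
Distance 2: Fukuoka, Kyoto.
Distance 3: Matsuyama, Sendai — contains Sendai.

3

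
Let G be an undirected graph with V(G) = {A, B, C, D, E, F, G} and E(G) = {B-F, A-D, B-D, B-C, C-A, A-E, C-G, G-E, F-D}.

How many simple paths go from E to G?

4

E–A–C–G
E–A–D–B–C–G
E–A–D–F–B–C–G
E–G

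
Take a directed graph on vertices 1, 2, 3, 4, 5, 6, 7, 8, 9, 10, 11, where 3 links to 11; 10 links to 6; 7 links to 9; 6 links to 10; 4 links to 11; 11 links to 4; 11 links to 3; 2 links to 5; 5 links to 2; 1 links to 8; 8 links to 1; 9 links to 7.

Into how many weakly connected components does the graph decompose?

From 1: component {1, 8}.
From 2: component {2, 5}.
From 3: component {3, 4, 11}.
From 6: component {6, 10}.
From 7: component {7, 9}.
That's 5 components.

5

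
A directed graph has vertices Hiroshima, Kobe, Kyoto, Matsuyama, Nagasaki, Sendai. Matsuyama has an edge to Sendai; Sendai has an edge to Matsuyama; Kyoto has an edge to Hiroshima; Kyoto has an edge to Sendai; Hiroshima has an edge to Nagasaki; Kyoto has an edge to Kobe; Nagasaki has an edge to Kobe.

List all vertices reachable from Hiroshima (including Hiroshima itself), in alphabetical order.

Start at Hiroshima.
Its neighbours: Nagasaki.
Then their neighbours: Kobe.
Nothing further is reachable.

Hiroshima, Kobe, Nagasaki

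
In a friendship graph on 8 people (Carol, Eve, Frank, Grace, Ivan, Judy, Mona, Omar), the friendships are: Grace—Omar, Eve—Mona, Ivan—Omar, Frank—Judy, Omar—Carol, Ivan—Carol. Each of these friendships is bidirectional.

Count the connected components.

3

From Carol: component {Carol, Grace, Ivan, Omar}.
From Eve: component {Eve, Mona}.
From Frank: component {Frank, Judy}.
That's 3 components.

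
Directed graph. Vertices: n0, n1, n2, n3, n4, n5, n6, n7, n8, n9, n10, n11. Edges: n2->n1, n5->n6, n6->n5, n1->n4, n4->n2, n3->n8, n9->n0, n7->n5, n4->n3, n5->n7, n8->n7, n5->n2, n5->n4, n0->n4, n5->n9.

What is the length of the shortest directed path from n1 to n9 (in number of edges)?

Distance 0: n1.
Distance 1: n4.
Distance 2: n2, n3.
Distance 3: n8.
Distance 4: n7.
Distance 5: n5.
Distance 6: n6, n9 — contains n9.

6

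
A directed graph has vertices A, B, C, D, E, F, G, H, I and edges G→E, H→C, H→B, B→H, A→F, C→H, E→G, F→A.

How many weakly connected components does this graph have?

From A: component {A, F}.
From B: component {B, C, H}.
From D: component {D}.
From E: component {E, G}.
From I: component {I}.
That's 5 components.

5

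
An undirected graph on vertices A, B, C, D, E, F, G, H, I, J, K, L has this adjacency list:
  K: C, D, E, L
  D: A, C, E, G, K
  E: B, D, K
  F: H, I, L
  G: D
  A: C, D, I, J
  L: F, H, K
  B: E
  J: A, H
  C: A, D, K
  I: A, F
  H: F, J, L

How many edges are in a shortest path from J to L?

Distance 0: J.
Distance 1: A, H.
Distance 2: C, D, F, I, L — contains L.

2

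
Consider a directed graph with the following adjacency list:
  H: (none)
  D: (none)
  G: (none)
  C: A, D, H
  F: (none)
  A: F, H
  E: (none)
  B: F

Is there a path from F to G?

F has no outgoing edges, so nothing is reachable from it.

No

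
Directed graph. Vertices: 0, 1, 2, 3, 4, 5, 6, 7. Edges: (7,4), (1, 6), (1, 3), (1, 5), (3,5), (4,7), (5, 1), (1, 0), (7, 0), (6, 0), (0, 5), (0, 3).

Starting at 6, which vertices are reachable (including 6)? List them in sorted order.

0, 1, 3, 5, 6

Start at 6.
Its neighbours: 0.
Then their neighbours: 3, 5.
Then next layer: 1.
Nothing further is reachable.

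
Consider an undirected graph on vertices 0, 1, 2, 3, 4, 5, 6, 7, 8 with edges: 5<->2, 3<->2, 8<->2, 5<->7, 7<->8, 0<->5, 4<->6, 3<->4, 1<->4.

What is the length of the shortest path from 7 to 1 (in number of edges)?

Distance 0: 7.
Distance 1: 5, 8.
Distance 2: 0, 2.
Distance 3: 3.
Distance 4: 4.
Distance 5: 1, 6 — contains 1.

5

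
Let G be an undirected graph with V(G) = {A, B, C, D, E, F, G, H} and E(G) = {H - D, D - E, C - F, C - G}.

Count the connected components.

From A: component {A}.
From B: component {B}.
From C: component {C, F, G}.
From D: component {D, E, H}.
That's 4 components.

4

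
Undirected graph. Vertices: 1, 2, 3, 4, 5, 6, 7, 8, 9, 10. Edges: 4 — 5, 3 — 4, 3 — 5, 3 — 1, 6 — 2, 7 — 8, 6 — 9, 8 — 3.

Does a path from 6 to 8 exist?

Explore from 6.
Distance 1: reach 2, 9.
The search is exhausted without reaching 8; it lies in a different component.

No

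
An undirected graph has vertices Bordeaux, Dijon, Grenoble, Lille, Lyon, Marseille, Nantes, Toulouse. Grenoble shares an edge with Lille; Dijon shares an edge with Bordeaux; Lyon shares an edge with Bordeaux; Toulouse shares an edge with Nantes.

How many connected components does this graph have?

From Bordeaux: component {Bordeaux, Dijon, Lyon}.
From Grenoble: component {Grenoble, Lille}.
From Marseille: component {Marseille}.
From Nantes: component {Nantes, Toulouse}.
That's 4 components.

4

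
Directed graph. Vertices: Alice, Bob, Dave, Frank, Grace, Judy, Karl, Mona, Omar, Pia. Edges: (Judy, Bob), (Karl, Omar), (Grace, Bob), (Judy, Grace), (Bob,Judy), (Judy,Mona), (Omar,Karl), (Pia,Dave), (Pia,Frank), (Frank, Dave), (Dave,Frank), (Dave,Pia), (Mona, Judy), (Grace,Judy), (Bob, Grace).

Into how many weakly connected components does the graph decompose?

4

From Alice: component {Alice}.
From Bob: component {Bob, Grace, Judy, Mona}.
From Dave: component {Dave, Frank, Pia}.
From Karl: component {Karl, Omar}.
That's 4 components.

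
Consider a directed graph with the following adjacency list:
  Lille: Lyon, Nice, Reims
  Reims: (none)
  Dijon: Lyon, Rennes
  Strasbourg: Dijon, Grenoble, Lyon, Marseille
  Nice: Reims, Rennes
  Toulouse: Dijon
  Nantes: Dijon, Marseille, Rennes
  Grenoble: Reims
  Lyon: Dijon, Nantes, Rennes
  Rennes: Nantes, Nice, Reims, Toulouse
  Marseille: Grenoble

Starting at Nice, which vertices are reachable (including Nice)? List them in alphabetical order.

Start at Nice.
Its neighbours: Reims, Rennes.
Then their neighbours: Nantes, Toulouse.
Then next layer: Dijon, Marseille.
Then next layer: Grenoble, Lyon.
Nothing further is reachable.

Dijon, Grenoble, Lyon, Marseille, Nantes, Nice, Reims, Rennes, Toulouse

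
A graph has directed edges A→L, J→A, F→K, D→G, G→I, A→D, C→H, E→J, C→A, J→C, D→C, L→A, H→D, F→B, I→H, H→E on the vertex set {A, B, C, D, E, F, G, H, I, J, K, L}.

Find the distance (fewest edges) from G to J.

4

Distance 0: G.
Distance 1: I.
Distance 2: H.
Distance 3: D, E.
Distance 4: C, J — contains J.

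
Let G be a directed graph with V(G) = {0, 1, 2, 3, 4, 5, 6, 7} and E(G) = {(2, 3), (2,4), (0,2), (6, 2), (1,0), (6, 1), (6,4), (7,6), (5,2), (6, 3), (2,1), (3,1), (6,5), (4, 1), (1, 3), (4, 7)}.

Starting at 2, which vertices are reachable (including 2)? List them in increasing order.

0, 1, 2, 3, 4, 5, 6, 7

Start at 2.
Its neighbours: 1, 3, 4.
Then their neighbours: 0, 7.
Then next layer: 6.
Then next layer: 5.
Every vertex is now reached.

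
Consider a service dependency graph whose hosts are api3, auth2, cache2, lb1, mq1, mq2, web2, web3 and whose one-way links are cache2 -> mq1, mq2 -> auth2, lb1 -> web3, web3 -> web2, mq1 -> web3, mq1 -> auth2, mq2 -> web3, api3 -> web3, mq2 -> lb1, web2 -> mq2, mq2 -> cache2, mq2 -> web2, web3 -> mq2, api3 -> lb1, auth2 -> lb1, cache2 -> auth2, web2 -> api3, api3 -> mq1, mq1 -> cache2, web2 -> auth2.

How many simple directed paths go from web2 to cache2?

7

web2→api3→lb1→web3→mq2→cache2
web2→api3→mq1→auth2→lb1→web3→mq2→cache2
web2→api3→mq1→cache2
web2→api3→mq1→web3→mq2→cache2
web2→api3→web3→mq2→cache2
web2→auth2→lb1→web3→mq2→cache2
web2→mq2→cache2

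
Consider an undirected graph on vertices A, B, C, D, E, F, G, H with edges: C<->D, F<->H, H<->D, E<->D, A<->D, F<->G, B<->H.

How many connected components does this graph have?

1

From A: component {A, B, C, D, E, F, G, H}.
That's 1 component.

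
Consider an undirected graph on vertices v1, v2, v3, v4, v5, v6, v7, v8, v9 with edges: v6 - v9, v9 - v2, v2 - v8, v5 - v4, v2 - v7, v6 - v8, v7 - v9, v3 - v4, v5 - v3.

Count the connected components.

From v1: component {v1}.
From v2: component {v2, v6, v7, v8, v9}.
From v3: component {v3, v4, v5}.
That's 3 components.

3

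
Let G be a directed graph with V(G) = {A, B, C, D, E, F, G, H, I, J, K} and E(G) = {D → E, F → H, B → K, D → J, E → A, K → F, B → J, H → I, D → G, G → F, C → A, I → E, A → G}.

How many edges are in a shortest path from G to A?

5

Distance 0: G.
Distance 1: F.
Distance 2: H.
Distance 3: I.
Distance 4: E.
Distance 5: A — contains A.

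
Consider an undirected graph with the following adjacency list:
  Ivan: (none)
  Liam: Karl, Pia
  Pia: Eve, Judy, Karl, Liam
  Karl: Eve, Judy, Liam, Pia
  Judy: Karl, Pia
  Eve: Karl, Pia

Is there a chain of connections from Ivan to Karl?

No

Ivan has no edges, so nothing is reachable from it.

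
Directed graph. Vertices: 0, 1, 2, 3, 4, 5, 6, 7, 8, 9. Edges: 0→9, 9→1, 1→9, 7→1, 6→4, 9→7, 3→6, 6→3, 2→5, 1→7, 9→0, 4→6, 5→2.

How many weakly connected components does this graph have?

From 0: component {0, 1, 7, 9}.
From 2: component {2, 5}.
From 3: component {3, 4, 6}.
From 8: component {8}.
That's 4 components.

4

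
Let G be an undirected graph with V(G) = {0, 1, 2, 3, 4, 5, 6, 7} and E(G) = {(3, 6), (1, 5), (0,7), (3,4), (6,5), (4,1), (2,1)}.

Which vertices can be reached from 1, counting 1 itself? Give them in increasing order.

1, 2, 3, 4, 5, 6

Start at 1.
Its neighbours: 2, 4, 5.
Then their neighbours: 3, 6.
Nothing further is reachable.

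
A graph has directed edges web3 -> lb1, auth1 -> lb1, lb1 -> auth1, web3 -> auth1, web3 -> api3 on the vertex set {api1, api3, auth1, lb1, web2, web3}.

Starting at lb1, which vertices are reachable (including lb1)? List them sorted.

auth1, lb1

Start at lb1.
Its neighbours: auth1.
Nothing further is reachable.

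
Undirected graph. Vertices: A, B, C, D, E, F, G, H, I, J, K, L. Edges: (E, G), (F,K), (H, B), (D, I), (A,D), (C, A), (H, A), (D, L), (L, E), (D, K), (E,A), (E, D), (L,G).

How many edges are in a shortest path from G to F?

Distance 0: G.
Distance 1: E, L.
Distance 2: A, D.
Distance 3: C, H, I, K.
Distance 4: B, F — contains F.

4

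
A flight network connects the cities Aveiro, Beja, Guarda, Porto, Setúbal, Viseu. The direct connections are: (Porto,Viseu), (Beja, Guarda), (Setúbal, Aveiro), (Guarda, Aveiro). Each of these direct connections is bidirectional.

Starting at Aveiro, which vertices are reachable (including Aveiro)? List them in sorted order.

Start at Aveiro.
Its neighbours: Guarda, Setúbal.
Then their neighbours: Beja.
Nothing further is reachable.

Aveiro, Beja, Guarda, Setúbal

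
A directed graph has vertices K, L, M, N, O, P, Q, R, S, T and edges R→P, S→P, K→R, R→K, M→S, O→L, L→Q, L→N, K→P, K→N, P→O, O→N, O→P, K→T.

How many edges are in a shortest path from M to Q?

5

Distance 0: M.
Distance 1: S.
Distance 2: P.
Distance 3: O.
Distance 4: L, N.
Distance 5: Q — contains Q.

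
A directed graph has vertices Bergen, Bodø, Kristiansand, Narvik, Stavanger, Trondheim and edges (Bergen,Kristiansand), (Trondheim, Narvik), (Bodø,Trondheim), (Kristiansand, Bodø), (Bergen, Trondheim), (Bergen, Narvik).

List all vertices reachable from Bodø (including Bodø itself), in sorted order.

Bodø, Narvik, Trondheim

Start at Bodø.
Its neighbours: Trondheim.
Then their neighbours: Narvik.
Nothing further is reachable.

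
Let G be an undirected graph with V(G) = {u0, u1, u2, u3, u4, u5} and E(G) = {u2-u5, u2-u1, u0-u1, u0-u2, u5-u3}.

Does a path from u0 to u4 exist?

No

Explore from u0.
Distance 1: reach u1, u2.
Distance 2: reach u5.
Distance 3: reach u3.
The search is exhausted without reaching u4; it lies in a different component.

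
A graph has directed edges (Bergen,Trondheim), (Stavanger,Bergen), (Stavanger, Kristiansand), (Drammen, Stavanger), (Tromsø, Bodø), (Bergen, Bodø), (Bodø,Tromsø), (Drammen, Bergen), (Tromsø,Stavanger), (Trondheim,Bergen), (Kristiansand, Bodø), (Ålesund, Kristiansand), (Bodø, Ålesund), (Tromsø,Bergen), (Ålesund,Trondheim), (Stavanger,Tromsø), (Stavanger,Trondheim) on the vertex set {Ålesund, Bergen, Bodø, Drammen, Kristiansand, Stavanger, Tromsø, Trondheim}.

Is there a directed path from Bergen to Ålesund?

Explore from Bergen.
Distance 1: reach Bodø, Trondheim.
Distance 2: reach Ålesund, Tromsø.
Found Ålesund.

Yes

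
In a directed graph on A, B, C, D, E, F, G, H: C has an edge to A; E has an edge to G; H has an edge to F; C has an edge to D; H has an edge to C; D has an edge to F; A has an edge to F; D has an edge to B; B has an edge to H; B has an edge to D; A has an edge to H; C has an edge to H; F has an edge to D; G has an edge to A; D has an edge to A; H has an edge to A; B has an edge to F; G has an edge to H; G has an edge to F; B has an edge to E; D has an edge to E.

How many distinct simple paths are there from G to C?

5

G→A→F→D→B→H→C
G→A→H→C
G→F→D→A→H→C
G→F→D→B→H→C
G→H→C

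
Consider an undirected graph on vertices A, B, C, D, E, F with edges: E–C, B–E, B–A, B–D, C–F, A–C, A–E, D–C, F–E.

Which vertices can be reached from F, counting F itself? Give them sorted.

A, B, C, D, E, F

Start at F.
Its neighbours: C, E.
Then their neighbours: A, B, D.
Every vertex is now reached.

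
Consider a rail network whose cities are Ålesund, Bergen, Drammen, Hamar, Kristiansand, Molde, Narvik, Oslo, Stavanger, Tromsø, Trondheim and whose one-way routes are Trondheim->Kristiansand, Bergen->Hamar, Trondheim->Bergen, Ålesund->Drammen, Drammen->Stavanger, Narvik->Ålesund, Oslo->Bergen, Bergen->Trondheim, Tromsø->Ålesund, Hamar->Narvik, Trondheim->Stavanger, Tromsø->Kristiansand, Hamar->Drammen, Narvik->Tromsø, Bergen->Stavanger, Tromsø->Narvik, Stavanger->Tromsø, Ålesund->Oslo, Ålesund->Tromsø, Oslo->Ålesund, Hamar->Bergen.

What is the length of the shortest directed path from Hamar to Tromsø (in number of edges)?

Distance 0: Hamar.
Distance 1: Bergen, Drammen, Narvik.
Distance 2: Ålesund, Stavanger, Tromsø, Trondheim — contains Tromsø.

2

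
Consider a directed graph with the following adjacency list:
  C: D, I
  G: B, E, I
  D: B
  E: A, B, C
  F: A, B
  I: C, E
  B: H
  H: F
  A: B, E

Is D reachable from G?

Yes

Explore from G.
Distance 1: reach B, E, I.
Distance 2: reach A, C, H.
Distance 3: reach D, F.
Found D.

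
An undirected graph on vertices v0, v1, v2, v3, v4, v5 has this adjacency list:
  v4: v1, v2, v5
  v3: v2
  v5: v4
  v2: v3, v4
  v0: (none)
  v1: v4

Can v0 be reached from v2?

Explore from v2.
Distance 1: reach v3, v4.
Distance 2: reach v1, v5.
The search is exhausted without reaching v0; it lies in a different component.

No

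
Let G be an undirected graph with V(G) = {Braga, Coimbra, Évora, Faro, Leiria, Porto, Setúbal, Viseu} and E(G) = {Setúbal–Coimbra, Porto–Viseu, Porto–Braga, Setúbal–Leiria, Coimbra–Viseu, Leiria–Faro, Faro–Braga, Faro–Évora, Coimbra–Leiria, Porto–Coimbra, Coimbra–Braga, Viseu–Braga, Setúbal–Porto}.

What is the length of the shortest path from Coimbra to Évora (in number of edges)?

Distance 0: Coimbra.
Distance 1: Braga, Leiria, Porto, Setúbal, Viseu.
Distance 2: Faro.
Distance 3: Évora — contains Évora.

3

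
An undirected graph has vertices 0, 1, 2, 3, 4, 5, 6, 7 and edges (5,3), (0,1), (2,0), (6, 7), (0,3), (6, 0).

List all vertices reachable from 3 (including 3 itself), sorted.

0, 1, 2, 3, 5, 6, 7

Start at 3.
Its neighbours: 0, 5.
Then their neighbours: 1, 2, 6.
Then next layer: 7.
Nothing further is reachable.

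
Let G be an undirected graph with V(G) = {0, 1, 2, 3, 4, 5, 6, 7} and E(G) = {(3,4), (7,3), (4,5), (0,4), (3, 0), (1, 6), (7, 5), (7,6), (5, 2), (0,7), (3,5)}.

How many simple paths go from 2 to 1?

8

2–5–3–0–7–6–1
2–5–3–4–0–7–6–1
2–5–3–7–6–1
2–5–4–0–3–7–6–1
2–5–4–0–7–6–1
2–5–4–3–0–7–6–1
2–5–4–3–7–6–1
2–5–7–6–1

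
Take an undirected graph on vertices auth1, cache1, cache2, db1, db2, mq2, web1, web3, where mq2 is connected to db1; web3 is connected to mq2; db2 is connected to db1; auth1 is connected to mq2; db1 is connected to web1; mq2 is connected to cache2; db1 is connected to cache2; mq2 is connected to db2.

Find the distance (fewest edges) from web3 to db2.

Distance 0: web3.
Distance 1: mq2.
Distance 2: auth1, cache2, db1, db2 — contains db2.

2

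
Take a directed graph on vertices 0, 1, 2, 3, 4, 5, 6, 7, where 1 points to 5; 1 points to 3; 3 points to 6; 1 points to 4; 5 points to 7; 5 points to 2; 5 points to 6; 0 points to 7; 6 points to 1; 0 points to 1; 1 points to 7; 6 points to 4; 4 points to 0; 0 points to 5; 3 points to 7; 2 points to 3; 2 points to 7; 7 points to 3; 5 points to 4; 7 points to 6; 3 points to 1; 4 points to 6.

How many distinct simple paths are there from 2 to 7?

17

2→3→1→4→0→5→7
2→3→1→4→0→7
2→3→1→5→4→0→7
2→3→1→5→6→4→0→7
2→3→1→5→7
2→3→1→7
2→3→6→1→4→0→5→7
2→3→6→1→4→0→7
... and 9 more.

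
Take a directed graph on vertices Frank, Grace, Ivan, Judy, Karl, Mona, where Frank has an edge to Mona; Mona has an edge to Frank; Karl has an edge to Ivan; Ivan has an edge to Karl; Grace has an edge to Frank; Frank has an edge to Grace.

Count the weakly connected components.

From Frank: component {Frank, Grace, Mona}.
From Ivan: component {Ivan, Karl}.
From Judy: component {Judy}.
That's 3 components.

3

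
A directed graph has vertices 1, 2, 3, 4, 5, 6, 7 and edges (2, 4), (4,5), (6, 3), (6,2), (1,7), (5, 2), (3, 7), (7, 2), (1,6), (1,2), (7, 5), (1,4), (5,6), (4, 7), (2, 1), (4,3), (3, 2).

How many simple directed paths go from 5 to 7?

15

5→2→1→4→3→7
5→2→1→4→7
5→2→1→6→3→7
5→2→1→7
5→2→4→3→7
5→2→4→7
5→6→2→1→4→3→7
5→6→2→1→4→7
5→6→2→1→7
5→6→2→4→3→7
5→6→2→4→7
5→6→3→2→1→4→7
5→6→3→2→1→7
5→6→3→2→4→7
5→6→3→7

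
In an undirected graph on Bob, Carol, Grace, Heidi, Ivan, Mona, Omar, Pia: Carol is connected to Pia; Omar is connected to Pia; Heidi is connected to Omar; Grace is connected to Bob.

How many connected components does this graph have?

4

From Bob: component {Bob, Grace}.
From Carol: component {Carol, Heidi, Omar, Pia}.
From Ivan: component {Ivan}.
From Mona: component {Mona}.
That's 4 components.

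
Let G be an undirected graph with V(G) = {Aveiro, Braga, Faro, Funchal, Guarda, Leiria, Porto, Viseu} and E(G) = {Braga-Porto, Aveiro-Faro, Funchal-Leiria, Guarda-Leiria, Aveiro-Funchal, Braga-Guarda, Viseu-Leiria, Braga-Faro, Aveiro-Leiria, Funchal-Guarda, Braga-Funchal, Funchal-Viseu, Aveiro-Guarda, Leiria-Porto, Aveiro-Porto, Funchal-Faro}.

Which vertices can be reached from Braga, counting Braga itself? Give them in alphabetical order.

Start at Braga.
Its neighbours: Faro, Funchal, Guarda, Porto.
Then their neighbours: Aveiro, Leiria, Viseu.
Every vertex is now reached.

Aveiro, Braga, Faro, Funchal, Guarda, Leiria, Porto, Viseu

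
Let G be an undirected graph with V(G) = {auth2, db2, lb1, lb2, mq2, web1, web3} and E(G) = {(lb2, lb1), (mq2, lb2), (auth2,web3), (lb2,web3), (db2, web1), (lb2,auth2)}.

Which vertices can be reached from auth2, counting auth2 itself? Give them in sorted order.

auth2, lb1, lb2, mq2, web3

Start at auth2.
Its neighbours: lb2, web3.
Then their neighbours: lb1, mq2.
Nothing further is reachable.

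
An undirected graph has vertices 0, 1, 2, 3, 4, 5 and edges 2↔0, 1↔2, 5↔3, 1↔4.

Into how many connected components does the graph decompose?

2

From 0: component {0, 1, 2, 4}.
From 3: component {3, 5}.
That's 2 components.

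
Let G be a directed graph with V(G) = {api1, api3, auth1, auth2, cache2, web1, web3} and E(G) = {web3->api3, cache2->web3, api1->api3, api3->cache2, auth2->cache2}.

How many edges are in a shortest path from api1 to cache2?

2

Distance 0: api1.
Distance 1: api3.
Distance 2: cache2 — contains cache2.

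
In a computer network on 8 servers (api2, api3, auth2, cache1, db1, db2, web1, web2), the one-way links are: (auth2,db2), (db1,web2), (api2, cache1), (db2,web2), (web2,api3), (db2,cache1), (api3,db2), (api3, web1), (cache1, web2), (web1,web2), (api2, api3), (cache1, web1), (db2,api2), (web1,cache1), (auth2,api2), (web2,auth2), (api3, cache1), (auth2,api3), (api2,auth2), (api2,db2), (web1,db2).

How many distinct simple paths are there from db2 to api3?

15

db2→api2→api3
db2→api2→auth2→api3
db2→api2→cache1→web1→web2→api3
db2→api2→cache1→web1→web2→auth2→api3
db2→api2→cache1→web2→api3
db2→api2→cache1→web2→auth2→api3
db2→cache1→web1→web2→api3
db2→cache1→web1→web2→auth2→api2→api3
db2→cache1→web1→web2→auth2→api3
db2→cache1→web2→api3
db2→cache1→web2→auth2→api2→api3
db2→cache1→web2→auth2→api3
db2→web2→api3
db2→web2→auth2→api2→api3
db2→web2→auth2→api3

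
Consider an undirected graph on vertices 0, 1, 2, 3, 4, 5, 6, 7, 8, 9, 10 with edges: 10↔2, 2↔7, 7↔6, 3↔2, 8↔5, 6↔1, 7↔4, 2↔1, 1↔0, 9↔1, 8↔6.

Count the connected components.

From 0: component {0, 1, 2, 3, 4, 5, 6, 7, 8, 9, 10}.
That's 1 component.

1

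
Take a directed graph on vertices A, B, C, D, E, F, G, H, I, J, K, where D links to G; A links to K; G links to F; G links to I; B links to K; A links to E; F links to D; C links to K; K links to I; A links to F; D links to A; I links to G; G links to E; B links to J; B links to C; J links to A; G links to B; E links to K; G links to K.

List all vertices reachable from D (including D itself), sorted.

Start at D.
Its neighbours: A, G.
Then their neighbours: B, E, F, I, K.
Then next layer: C, J.
Nothing further is reachable.

A, B, C, D, E, F, G, I, J, K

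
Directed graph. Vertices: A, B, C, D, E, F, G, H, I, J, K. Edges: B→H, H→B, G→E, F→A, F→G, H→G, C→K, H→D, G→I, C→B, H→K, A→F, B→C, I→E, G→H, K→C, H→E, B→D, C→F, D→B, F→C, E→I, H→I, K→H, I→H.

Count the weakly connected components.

2

From A: component {A, B, C, D, E, F, G, H, I, K}.
From J: component {J}.
That's 2 components.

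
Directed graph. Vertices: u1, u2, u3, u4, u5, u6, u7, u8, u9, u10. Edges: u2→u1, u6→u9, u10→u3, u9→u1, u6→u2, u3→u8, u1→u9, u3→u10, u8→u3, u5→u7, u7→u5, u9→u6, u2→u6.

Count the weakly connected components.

4

From u1: component {u1, u2, u6, u9}.
From u3: component {u3, u8, u10}.
From u4: component {u4}.
From u5: component {u5, u7}.
That's 4 components.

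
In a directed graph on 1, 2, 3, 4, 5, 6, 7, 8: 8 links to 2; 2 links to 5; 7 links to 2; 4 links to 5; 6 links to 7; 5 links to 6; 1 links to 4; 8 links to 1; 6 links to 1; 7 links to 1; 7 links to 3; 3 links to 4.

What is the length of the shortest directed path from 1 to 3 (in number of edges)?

Distance 0: 1.
Distance 1: 4.
Distance 2: 5.
Distance 3: 6.
Distance 4: 7.
Distance 5: 2, 3 — contains 3.

5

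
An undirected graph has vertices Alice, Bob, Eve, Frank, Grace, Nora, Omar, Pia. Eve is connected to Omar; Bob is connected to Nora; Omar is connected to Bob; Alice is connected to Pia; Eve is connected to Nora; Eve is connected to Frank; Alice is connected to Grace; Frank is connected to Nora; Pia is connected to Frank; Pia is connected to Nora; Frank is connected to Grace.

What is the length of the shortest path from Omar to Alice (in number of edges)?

4

Distance 0: Omar.
Distance 1: Bob, Eve.
Distance 2: Frank, Nora.
Distance 3: Grace, Pia.
Distance 4: Alice — contains Alice.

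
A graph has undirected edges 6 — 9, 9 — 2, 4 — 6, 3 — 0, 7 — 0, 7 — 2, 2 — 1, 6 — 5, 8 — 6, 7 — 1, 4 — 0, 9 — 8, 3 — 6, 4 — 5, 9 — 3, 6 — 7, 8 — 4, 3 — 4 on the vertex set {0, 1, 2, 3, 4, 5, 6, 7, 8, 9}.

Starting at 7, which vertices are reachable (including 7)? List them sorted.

Start at 7.
Its neighbours: 0, 1, 2, 6.
Then their neighbours: 3, 4, 5, 8, 9.
Every vertex is now reached.

0, 1, 2, 3, 4, 5, 6, 7, 8, 9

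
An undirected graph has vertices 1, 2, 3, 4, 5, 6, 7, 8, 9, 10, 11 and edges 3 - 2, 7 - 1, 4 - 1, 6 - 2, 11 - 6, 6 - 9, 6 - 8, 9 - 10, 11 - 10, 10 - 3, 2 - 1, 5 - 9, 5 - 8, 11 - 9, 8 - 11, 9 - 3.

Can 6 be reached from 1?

Explore from 1.
Distance 1: reach 2, 4, 7.
Distance 2: reach 3, 6.
Found 6.

Yes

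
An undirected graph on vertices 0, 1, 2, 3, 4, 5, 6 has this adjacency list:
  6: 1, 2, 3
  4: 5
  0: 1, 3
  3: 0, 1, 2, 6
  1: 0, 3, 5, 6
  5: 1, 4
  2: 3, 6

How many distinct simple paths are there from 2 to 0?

2–3–0
2–3–1–0
2–3–6–1–0
2–6–1–0
2–6–1–3–0
2–6–3–0
2–6–3–1–0

7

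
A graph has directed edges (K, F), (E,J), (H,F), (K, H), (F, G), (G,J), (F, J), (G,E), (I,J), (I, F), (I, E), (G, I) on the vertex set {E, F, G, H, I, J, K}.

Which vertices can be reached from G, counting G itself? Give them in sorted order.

Start at G.
Its neighbours: E, I, J.
Then their neighbours: F.
Nothing further is reachable.

E, F, G, I, J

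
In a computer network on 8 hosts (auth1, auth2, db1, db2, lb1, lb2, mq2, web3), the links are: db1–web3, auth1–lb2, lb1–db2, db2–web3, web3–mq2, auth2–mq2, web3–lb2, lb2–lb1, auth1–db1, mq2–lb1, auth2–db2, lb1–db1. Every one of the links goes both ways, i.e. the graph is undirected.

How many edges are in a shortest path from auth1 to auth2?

Distance 0: auth1.
Distance 1: db1, lb2.
Distance 2: lb1, web3.
Distance 3: db2, mq2.
Distance 4: auth2 — contains auth2.

4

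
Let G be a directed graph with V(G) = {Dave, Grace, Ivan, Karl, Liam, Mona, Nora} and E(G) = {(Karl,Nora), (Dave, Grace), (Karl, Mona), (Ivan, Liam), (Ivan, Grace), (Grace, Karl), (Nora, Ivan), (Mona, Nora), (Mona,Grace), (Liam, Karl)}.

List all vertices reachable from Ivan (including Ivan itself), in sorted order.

Start at Ivan.
Its neighbours: Grace, Liam.
Then their neighbours: Karl.
Then next layer: Mona, Nora.
Nothing further is reachable.

Grace, Ivan, Karl, Liam, Mona, Nora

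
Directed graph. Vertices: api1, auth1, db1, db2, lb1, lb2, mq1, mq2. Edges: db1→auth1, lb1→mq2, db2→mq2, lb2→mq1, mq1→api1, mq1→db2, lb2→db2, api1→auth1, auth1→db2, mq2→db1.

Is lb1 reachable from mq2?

No

Explore from mq2.
Distance 1: reach db1.
Distance 2: reach auth1.
Distance 3: reach db2.
The search from mq2 is exhausted; no directed path reaches lb1.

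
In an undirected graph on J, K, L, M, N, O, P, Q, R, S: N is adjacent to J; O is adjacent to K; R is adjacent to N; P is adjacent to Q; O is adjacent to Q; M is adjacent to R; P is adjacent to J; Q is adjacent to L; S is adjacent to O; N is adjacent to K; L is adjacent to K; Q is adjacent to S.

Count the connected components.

1

From J: component {J, K, L, M, N, O, P, Q, R, S}.
That's 1 component.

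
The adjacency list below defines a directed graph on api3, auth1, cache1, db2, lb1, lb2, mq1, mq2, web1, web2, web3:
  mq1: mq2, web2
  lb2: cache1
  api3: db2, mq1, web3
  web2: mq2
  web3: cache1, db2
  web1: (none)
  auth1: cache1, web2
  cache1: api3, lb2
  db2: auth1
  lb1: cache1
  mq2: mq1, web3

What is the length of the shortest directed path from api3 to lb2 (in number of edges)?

3

Distance 0: api3.
Distance 1: db2, mq1, web3.
Distance 2: auth1, cache1, mq2, web2.
Distance 3: lb2 — contains lb2.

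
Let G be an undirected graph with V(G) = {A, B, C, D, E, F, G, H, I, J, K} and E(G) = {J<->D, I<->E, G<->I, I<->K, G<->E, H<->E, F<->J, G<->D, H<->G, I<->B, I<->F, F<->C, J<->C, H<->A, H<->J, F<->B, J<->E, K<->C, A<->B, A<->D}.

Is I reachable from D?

Explore from D.
Distance 1: reach A, G, J.
Distance 2: reach B, C, E, F, H, I.
Found I.

Yes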